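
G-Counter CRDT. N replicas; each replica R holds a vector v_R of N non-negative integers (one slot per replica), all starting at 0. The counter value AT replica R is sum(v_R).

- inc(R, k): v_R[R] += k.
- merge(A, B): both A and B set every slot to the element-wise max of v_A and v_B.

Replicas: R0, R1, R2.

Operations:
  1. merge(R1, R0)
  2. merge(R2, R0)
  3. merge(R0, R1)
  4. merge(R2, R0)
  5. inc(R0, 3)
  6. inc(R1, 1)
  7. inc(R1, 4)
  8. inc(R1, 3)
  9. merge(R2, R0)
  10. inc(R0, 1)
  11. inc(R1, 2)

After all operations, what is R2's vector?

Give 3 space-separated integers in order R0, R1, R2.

Op 1: merge R1<->R0 -> R1=(0,0,0) R0=(0,0,0)
Op 2: merge R2<->R0 -> R2=(0,0,0) R0=(0,0,0)
Op 3: merge R0<->R1 -> R0=(0,0,0) R1=(0,0,0)
Op 4: merge R2<->R0 -> R2=(0,0,0) R0=(0,0,0)
Op 5: inc R0 by 3 -> R0=(3,0,0) value=3
Op 6: inc R1 by 1 -> R1=(0,1,0) value=1
Op 7: inc R1 by 4 -> R1=(0,5,0) value=5
Op 8: inc R1 by 3 -> R1=(0,8,0) value=8
Op 9: merge R2<->R0 -> R2=(3,0,0) R0=(3,0,0)
Op 10: inc R0 by 1 -> R0=(4,0,0) value=4
Op 11: inc R1 by 2 -> R1=(0,10,0) value=10

Answer: 3 0 0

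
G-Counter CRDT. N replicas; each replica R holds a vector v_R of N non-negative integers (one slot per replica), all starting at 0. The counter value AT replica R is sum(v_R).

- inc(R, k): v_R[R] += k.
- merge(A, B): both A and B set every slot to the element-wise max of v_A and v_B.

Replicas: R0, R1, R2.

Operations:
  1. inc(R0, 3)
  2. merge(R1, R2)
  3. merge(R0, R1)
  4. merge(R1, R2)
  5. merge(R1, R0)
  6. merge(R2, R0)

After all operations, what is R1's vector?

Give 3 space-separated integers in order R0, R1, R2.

Op 1: inc R0 by 3 -> R0=(3,0,0) value=3
Op 2: merge R1<->R2 -> R1=(0,0,0) R2=(0,0,0)
Op 3: merge R0<->R1 -> R0=(3,0,0) R1=(3,0,0)
Op 4: merge R1<->R2 -> R1=(3,0,0) R2=(3,0,0)
Op 5: merge R1<->R0 -> R1=(3,0,0) R0=(3,0,0)
Op 6: merge R2<->R0 -> R2=(3,0,0) R0=(3,0,0)

Answer: 3 0 0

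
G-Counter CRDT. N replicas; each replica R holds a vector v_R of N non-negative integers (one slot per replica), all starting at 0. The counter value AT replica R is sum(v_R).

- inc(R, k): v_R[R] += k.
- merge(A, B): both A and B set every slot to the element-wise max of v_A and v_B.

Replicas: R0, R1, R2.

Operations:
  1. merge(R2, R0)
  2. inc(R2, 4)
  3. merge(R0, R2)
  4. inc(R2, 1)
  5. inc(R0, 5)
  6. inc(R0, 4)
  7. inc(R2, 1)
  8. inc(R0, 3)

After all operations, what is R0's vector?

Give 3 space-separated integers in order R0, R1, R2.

Op 1: merge R2<->R0 -> R2=(0,0,0) R0=(0,0,0)
Op 2: inc R2 by 4 -> R2=(0,0,4) value=4
Op 3: merge R0<->R2 -> R0=(0,0,4) R2=(0,0,4)
Op 4: inc R2 by 1 -> R2=(0,0,5) value=5
Op 5: inc R0 by 5 -> R0=(5,0,4) value=9
Op 6: inc R0 by 4 -> R0=(9,0,4) value=13
Op 7: inc R2 by 1 -> R2=(0,0,6) value=6
Op 8: inc R0 by 3 -> R0=(12,0,4) value=16

Answer: 12 0 4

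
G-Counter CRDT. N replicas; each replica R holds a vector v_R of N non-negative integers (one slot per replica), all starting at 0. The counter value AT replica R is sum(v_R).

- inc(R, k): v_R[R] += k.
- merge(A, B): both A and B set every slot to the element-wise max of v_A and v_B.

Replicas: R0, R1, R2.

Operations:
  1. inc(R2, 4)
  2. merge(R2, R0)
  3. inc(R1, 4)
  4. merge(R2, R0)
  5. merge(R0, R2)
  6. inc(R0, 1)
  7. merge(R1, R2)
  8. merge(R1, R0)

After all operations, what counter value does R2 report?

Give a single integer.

Op 1: inc R2 by 4 -> R2=(0,0,4) value=4
Op 2: merge R2<->R0 -> R2=(0,0,4) R0=(0,0,4)
Op 3: inc R1 by 4 -> R1=(0,4,0) value=4
Op 4: merge R2<->R0 -> R2=(0,0,4) R0=(0,0,4)
Op 5: merge R0<->R2 -> R0=(0,0,4) R2=(0,0,4)
Op 6: inc R0 by 1 -> R0=(1,0,4) value=5
Op 7: merge R1<->R2 -> R1=(0,4,4) R2=(0,4,4)
Op 8: merge R1<->R0 -> R1=(1,4,4) R0=(1,4,4)

Answer: 8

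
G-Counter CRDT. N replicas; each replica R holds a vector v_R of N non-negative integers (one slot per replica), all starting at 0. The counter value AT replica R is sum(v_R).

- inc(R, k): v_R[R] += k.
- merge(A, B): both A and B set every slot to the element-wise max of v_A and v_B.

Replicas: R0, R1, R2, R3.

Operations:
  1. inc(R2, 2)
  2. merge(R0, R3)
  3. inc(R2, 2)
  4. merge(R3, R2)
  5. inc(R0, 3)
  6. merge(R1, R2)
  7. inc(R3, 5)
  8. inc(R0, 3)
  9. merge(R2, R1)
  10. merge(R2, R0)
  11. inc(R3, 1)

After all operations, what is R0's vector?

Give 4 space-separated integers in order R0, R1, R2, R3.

Answer: 6 0 4 0

Derivation:
Op 1: inc R2 by 2 -> R2=(0,0,2,0) value=2
Op 2: merge R0<->R3 -> R0=(0,0,0,0) R3=(0,0,0,0)
Op 3: inc R2 by 2 -> R2=(0,0,4,0) value=4
Op 4: merge R3<->R2 -> R3=(0,0,4,0) R2=(0,0,4,0)
Op 5: inc R0 by 3 -> R0=(3,0,0,0) value=3
Op 6: merge R1<->R2 -> R1=(0,0,4,0) R2=(0,0,4,0)
Op 7: inc R3 by 5 -> R3=(0,0,4,5) value=9
Op 8: inc R0 by 3 -> R0=(6,0,0,0) value=6
Op 9: merge R2<->R1 -> R2=(0,0,4,0) R1=(0,0,4,0)
Op 10: merge R2<->R0 -> R2=(6,0,4,0) R0=(6,0,4,0)
Op 11: inc R3 by 1 -> R3=(0,0,4,6) value=10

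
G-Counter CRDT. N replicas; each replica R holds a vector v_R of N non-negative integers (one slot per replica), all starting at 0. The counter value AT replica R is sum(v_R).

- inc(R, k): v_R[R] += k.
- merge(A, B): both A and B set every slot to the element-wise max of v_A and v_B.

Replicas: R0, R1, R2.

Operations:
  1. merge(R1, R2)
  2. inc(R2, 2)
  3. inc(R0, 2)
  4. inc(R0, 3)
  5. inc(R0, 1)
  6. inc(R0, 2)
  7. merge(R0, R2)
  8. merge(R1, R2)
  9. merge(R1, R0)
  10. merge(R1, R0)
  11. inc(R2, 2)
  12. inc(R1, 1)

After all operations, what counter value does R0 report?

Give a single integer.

Op 1: merge R1<->R2 -> R1=(0,0,0) R2=(0,0,0)
Op 2: inc R2 by 2 -> R2=(0,0,2) value=2
Op 3: inc R0 by 2 -> R0=(2,0,0) value=2
Op 4: inc R0 by 3 -> R0=(5,0,0) value=5
Op 5: inc R0 by 1 -> R0=(6,0,0) value=6
Op 6: inc R0 by 2 -> R0=(8,0,0) value=8
Op 7: merge R0<->R2 -> R0=(8,0,2) R2=(8,0,2)
Op 8: merge R1<->R2 -> R1=(8,0,2) R2=(8,0,2)
Op 9: merge R1<->R0 -> R1=(8,0,2) R0=(8,0,2)
Op 10: merge R1<->R0 -> R1=(8,0,2) R0=(8,0,2)
Op 11: inc R2 by 2 -> R2=(8,0,4) value=12
Op 12: inc R1 by 1 -> R1=(8,1,2) value=11

Answer: 10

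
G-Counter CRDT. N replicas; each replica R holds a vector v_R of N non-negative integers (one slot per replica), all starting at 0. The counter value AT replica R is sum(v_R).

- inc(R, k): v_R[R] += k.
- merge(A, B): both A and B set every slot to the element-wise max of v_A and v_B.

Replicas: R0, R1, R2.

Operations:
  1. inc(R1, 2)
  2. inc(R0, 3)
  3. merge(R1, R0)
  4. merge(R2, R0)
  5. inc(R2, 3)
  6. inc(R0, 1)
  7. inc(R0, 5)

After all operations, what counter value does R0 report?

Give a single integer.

Answer: 11

Derivation:
Op 1: inc R1 by 2 -> R1=(0,2,0) value=2
Op 2: inc R0 by 3 -> R0=(3,0,0) value=3
Op 3: merge R1<->R0 -> R1=(3,2,0) R0=(3,2,0)
Op 4: merge R2<->R0 -> R2=(3,2,0) R0=(3,2,0)
Op 5: inc R2 by 3 -> R2=(3,2,3) value=8
Op 6: inc R0 by 1 -> R0=(4,2,0) value=6
Op 7: inc R0 by 5 -> R0=(9,2,0) value=11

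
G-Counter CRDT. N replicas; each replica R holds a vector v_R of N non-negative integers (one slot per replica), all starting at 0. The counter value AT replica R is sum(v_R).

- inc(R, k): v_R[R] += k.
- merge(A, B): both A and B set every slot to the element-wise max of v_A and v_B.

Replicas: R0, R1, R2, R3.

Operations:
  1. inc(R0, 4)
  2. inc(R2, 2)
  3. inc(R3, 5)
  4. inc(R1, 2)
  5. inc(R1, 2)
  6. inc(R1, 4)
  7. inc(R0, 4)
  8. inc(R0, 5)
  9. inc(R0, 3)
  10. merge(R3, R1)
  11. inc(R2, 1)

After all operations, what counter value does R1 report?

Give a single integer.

Answer: 13

Derivation:
Op 1: inc R0 by 4 -> R0=(4,0,0,0) value=4
Op 2: inc R2 by 2 -> R2=(0,0,2,0) value=2
Op 3: inc R3 by 5 -> R3=(0,0,0,5) value=5
Op 4: inc R1 by 2 -> R1=(0,2,0,0) value=2
Op 5: inc R1 by 2 -> R1=(0,4,0,0) value=4
Op 6: inc R1 by 4 -> R1=(0,8,0,0) value=8
Op 7: inc R0 by 4 -> R0=(8,0,0,0) value=8
Op 8: inc R0 by 5 -> R0=(13,0,0,0) value=13
Op 9: inc R0 by 3 -> R0=(16,0,0,0) value=16
Op 10: merge R3<->R1 -> R3=(0,8,0,5) R1=(0,8,0,5)
Op 11: inc R2 by 1 -> R2=(0,0,3,0) value=3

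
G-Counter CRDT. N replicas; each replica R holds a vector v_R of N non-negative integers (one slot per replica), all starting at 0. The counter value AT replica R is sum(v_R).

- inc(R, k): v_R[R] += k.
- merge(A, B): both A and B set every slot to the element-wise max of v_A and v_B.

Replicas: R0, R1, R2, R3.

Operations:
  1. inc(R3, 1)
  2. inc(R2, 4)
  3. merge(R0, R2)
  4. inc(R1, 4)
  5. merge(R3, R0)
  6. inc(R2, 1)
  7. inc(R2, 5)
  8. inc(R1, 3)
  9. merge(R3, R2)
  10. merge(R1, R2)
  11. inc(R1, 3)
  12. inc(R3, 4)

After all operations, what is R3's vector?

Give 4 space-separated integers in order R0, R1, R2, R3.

Answer: 0 0 10 5

Derivation:
Op 1: inc R3 by 1 -> R3=(0,0,0,1) value=1
Op 2: inc R2 by 4 -> R2=(0,0,4,0) value=4
Op 3: merge R0<->R2 -> R0=(0,0,4,0) R2=(0,0,4,0)
Op 4: inc R1 by 4 -> R1=(0,4,0,0) value=4
Op 5: merge R3<->R0 -> R3=(0,0,4,1) R0=(0,0,4,1)
Op 6: inc R2 by 1 -> R2=(0,0,5,0) value=5
Op 7: inc R2 by 5 -> R2=(0,0,10,0) value=10
Op 8: inc R1 by 3 -> R1=(0,7,0,0) value=7
Op 9: merge R3<->R2 -> R3=(0,0,10,1) R2=(0,0,10,1)
Op 10: merge R1<->R2 -> R1=(0,7,10,1) R2=(0,7,10,1)
Op 11: inc R1 by 3 -> R1=(0,10,10,1) value=21
Op 12: inc R3 by 4 -> R3=(0,0,10,5) value=15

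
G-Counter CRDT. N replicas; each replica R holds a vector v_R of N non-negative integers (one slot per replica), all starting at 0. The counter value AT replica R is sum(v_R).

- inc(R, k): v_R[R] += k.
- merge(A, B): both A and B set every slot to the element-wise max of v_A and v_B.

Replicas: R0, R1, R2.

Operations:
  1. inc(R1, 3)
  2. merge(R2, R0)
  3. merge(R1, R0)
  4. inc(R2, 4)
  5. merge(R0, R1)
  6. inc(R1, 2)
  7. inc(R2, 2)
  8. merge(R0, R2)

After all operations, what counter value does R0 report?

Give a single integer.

Op 1: inc R1 by 3 -> R1=(0,3,0) value=3
Op 2: merge R2<->R0 -> R2=(0,0,0) R0=(0,0,0)
Op 3: merge R1<->R0 -> R1=(0,3,0) R0=(0,3,0)
Op 4: inc R2 by 4 -> R2=(0,0,4) value=4
Op 5: merge R0<->R1 -> R0=(0,3,0) R1=(0,3,0)
Op 6: inc R1 by 2 -> R1=(0,5,0) value=5
Op 7: inc R2 by 2 -> R2=(0,0,6) value=6
Op 8: merge R0<->R2 -> R0=(0,3,6) R2=(0,3,6)

Answer: 9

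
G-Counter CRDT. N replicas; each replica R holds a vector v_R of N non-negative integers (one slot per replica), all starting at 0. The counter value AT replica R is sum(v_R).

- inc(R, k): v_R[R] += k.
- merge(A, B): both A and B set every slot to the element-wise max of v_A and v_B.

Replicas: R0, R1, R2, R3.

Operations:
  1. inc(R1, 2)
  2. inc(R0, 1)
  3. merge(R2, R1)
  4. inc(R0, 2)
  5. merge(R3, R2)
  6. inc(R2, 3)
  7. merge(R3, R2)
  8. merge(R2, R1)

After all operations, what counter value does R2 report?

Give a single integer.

Answer: 5

Derivation:
Op 1: inc R1 by 2 -> R1=(0,2,0,0) value=2
Op 2: inc R0 by 1 -> R0=(1,0,0,0) value=1
Op 3: merge R2<->R1 -> R2=(0,2,0,0) R1=(0,2,0,0)
Op 4: inc R0 by 2 -> R0=(3,0,0,0) value=3
Op 5: merge R3<->R2 -> R3=(0,2,0,0) R2=(0,2,0,0)
Op 6: inc R2 by 3 -> R2=(0,2,3,0) value=5
Op 7: merge R3<->R2 -> R3=(0,2,3,0) R2=(0,2,3,0)
Op 8: merge R2<->R1 -> R2=(0,2,3,0) R1=(0,2,3,0)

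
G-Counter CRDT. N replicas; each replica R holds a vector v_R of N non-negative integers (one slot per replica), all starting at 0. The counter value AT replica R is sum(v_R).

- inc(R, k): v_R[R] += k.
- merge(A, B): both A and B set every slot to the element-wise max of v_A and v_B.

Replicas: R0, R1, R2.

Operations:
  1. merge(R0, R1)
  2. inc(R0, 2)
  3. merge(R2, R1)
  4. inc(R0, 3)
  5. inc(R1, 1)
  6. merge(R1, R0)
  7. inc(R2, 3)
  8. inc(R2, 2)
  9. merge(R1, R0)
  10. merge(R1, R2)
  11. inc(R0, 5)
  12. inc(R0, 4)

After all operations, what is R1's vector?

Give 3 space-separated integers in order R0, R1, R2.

Op 1: merge R0<->R1 -> R0=(0,0,0) R1=(0,0,0)
Op 2: inc R0 by 2 -> R0=(2,0,0) value=2
Op 3: merge R2<->R1 -> R2=(0,0,0) R1=(0,0,0)
Op 4: inc R0 by 3 -> R0=(5,0,0) value=5
Op 5: inc R1 by 1 -> R1=(0,1,0) value=1
Op 6: merge R1<->R0 -> R1=(5,1,0) R0=(5,1,0)
Op 7: inc R2 by 3 -> R2=(0,0,3) value=3
Op 8: inc R2 by 2 -> R2=(0,0,5) value=5
Op 9: merge R1<->R0 -> R1=(5,1,0) R0=(5,1,0)
Op 10: merge R1<->R2 -> R1=(5,1,5) R2=(5,1,5)
Op 11: inc R0 by 5 -> R0=(10,1,0) value=11
Op 12: inc R0 by 4 -> R0=(14,1,0) value=15

Answer: 5 1 5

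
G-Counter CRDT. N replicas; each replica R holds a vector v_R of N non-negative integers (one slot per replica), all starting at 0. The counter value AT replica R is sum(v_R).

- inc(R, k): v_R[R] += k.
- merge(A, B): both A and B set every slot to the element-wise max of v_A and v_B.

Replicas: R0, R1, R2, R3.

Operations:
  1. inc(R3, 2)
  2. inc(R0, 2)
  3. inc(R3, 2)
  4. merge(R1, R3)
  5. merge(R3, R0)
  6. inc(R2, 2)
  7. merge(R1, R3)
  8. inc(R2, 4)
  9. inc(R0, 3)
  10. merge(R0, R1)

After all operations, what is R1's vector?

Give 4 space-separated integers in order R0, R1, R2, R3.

Op 1: inc R3 by 2 -> R3=(0,0,0,2) value=2
Op 2: inc R0 by 2 -> R0=(2,0,0,0) value=2
Op 3: inc R3 by 2 -> R3=(0,0,0,4) value=4
Op 4: merge R1<->R3 -> R1=(0,0,0,4) R3=(0,0,0,4)
Op 5: merge R3<->R0 -> R3=(2,0,0,4) R0=(2,0,0,4)
Op 6: inc R2 by 2 -> R2=(0,0,2,0) value=2
Op 7: merge R1<->R3 -> R1=(2,0,0,4) R3=(2,0,0,4)
Op 8: inc R2 by 4 -> R2=(0,0,6,0) value=6
Op 9: inc R0 by 3 -> R0=(5,0,0,4) value=9
Op 10: merge R0<->R1 -> R0=(5,0,0,4) R1=(5,0,0,4)

Answer: 5 0 0 4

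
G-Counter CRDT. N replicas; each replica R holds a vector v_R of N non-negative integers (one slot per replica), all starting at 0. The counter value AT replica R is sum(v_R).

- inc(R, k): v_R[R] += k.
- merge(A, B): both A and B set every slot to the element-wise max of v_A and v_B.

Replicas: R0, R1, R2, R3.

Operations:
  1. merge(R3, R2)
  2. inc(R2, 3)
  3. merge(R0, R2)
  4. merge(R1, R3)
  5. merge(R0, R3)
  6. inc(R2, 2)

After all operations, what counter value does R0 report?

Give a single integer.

Op 1: merge R3<->R2 -> R3=(0,0,0,0) R2=(0,0,0,0)
Op 2: inc R2 by 3 -> R2=(0,0,3,0) value=3
Op 3: merge R0<->R2 -> R0=(0,0,3,0) R2=(0,0,3,0)
Op 4: merge R1<->R3 -> R1=(0,0,0,0) R3=(0,0,0,0)
Op 5: merge R0<->R3 -> R0=(0,0,3,0) R3=(0,0,3,0)
Op 6: inc R2 by 2 -> R2=(0,0,5,0) value=5

Answer: 3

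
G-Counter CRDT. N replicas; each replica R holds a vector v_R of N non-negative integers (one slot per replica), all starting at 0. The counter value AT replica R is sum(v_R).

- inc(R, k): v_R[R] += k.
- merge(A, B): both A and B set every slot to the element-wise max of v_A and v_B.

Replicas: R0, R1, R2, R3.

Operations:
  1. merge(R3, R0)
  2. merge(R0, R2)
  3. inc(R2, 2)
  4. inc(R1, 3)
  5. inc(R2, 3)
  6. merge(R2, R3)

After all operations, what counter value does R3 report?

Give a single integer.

Answer: 5

Derivation:
Op 1: merge R3<->R0 -> R3=(0,0,0,0) R0=(0,0,0,0)
Op 2: merge R0<->R2 -> R0=(0,0,0,0) R2=(0,0,0,0)
Op 3: inc R2 by 2 -> R2=(0,0,2,0) value=2
Op 4: inc R1 by 3 -> R1=(0,3,0,0) value=3
Op 5: inc R2 by 3 -> R2=(0,0,5,0) value=5
Op 6: merge R2<->R3 -> R2=(0,0,5,0) R3=(0,0,5,0)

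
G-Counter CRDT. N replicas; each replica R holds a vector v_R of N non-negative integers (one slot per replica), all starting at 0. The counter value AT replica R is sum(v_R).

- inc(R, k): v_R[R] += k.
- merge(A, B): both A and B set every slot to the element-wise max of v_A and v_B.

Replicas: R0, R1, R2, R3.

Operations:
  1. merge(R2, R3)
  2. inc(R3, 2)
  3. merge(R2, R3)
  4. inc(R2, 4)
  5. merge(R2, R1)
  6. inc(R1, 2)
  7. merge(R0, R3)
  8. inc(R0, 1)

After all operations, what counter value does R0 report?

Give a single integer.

Op 1: merge R2<->R3 -> R2=(0,0,0,0) R3=(0,0,0,0)
Op 2: inc R3 by 2 -> R3=(0,0,0,2) value=2
Op 3: merge R2<->R3 -> R2=(0,0,0,2) R3=(0,0,0,2)
Op 4: inc R2 by 4 -> R2=(0,0,4,2) value=6
Op 5: merge R2<->R1 -> R2=(0,0,4,2) R1=(0,0,4,2)
Op 6: inc R1 by 2 -> R1=(0,2,4,2) value=8
Op 7: merge R0<->R3 -> R0=(0,0,0,2) R3=(0,0,0,2)
Op 8: inc R0 by 1 -> R0=(1,0,0,2) value=3

Answer: 3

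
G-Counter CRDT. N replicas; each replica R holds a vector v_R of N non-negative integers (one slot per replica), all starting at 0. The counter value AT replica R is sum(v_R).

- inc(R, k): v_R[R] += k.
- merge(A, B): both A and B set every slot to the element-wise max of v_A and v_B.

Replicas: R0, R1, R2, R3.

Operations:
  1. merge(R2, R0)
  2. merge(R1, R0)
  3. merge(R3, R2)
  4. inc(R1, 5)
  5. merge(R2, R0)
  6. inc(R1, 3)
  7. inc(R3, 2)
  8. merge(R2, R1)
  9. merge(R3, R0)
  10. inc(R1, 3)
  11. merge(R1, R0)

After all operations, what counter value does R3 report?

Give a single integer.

Answer: 2

Derivation:
Op 1: merge R2<->R0 -> R2=(0,0,0,0) R0=(0,0,0,0)
Op 2: merge R1<->R0 -> R1=(0,0,0,0) R0=(0,0,0,0)
Op 3: merge R3<->R2 -> R3=(0,0,0,0) R2=(0,0,0,0)
Op 4: inc R1 by 5 -> R1=(0,5,0,0) value=5
Op 5: merge R2<->R0 -> R2=(0,0,0,0) R0=(0,0,0,0)
Op 6: inc R1 by 3 -> R1=(0,8,0,0) value=8
Op 7: inc R3 by 2 -> R3=(0,0,0,2) value=2
Op 8: merge R2<->R1 -> R2=(0,8,0,0) R1=(0,8,0,0)
Op 9: merge R3<->R0 -> R3=(0,0,0,2) R0=(0,0,0,2)
Op 10: inc R1 by 3 -> R1=(0,11,0,0) value=11
Op 11: merge R1<->R0 -> R1=(0,11,0,2) R0=(0,11,0,2)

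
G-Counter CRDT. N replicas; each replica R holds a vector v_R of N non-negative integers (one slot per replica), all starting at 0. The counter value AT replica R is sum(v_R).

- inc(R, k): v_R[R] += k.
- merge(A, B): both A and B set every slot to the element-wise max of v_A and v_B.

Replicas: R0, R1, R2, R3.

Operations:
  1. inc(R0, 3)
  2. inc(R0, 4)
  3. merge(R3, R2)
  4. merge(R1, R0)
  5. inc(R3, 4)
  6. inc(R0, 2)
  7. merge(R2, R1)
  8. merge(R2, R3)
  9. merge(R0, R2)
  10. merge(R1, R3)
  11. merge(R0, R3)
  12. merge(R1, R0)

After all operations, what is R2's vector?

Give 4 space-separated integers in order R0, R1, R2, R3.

Answer: 9 0 0 4

Derivation:
Op 1: inc R0 by 3 -> R0=(3,0,0,0) value=3
Op 2: inc R0 by 4 -> R0=(7,0,0,0) value=7
Op 3: merge R3<->R2 -> R3=(0,0,0,0) R2=(0,0,0,0)
Op 4: merge R1<->R0 -> R1=(7,0,0,0) R0=(7,0,0,0)
Op 5: inc R3 by 4 -> R3=(0,0,0,4) value=4
Op 6: inc R0 by 2 -> R0=(9,0,0,0) value=9
Op 7: merge R2<->R1 -> R2=(7,0,0,0) R1=(7,0,0,0)
Op 8: merge R2<->R3 -> R2=(7,0,0,4) R3=(7,0,0,4)
Op 9: merge R0<->R2 -> R0=(9,0,0,4) R2=(9,0,0,4)
Op 10: merge R1<->R3 -> R1=(7,0,0,4) R3=(7,0,0,4)
Op 11: merge R0<->R3 -> R0=(9,0,0,4) R3=(9,0,0,4)
Op 12: merge R1<->R0 -> R1=(9,0,0,4) R0=(9,0,0,4)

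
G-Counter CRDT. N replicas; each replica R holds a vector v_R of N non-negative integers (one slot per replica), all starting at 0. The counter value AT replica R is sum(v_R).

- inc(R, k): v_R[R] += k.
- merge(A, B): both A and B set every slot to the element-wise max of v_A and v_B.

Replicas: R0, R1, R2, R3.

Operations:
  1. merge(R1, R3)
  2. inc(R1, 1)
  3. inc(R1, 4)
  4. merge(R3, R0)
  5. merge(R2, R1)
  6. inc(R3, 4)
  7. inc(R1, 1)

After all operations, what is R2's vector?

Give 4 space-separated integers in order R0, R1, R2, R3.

Op 1: merge R1<->R3 -> R1=(0,0,0,0) R3=(0,0,0,0)
Op 2: inc R1 by 1 -> R1=(0,1,0,0) value=1
Op 3: inc R1 by 4 -> R1=(0,5,0,0) value=5
Op 4: merge R3<->R0 -> R3=(0,0,0,0) R0=(0,0,0,0)
Op 5: merge R2<->R1 -> R2=(0,5,0,0) R1=(0,5,0,0)
Op 6: inc R3 by 4 -> R3=(0,0,0,4) value=4
Op 7: inc R1 by 1 -> R1=(0,6,0,0) value=6

Answer: 0 5 0 0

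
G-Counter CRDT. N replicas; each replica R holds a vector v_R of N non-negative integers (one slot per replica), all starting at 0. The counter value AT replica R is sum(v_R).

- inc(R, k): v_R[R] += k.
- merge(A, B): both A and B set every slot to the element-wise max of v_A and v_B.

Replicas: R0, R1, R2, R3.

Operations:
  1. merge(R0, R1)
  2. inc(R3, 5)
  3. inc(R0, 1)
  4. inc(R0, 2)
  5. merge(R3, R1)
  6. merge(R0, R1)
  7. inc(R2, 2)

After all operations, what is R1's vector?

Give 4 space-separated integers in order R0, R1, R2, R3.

Op 1: merge R0<->R1 -> R0=(0,0,0,0) R1=(0,0,0,0)
Op 2: inc R3 by 5 -> R3=(0,0,0,5) value=5
Op 3: inc R0 by 1 -> R0=(1,0,0,0) value=1
Op 4: inc R0 by 2 -> R0=(3,0,0,0) value=3
Op 5: merge R3<->R1 -> R3=(0,0,0,5) R1=(0,0,0,5)
Op 6: merge R0<->R1 -> R0=(3,0,0,5) R1=(3,0,0,5)
Op 7: inc R2 by 2 -> R2=(0,0,2,0) value=2

Answer: 3 0 0 5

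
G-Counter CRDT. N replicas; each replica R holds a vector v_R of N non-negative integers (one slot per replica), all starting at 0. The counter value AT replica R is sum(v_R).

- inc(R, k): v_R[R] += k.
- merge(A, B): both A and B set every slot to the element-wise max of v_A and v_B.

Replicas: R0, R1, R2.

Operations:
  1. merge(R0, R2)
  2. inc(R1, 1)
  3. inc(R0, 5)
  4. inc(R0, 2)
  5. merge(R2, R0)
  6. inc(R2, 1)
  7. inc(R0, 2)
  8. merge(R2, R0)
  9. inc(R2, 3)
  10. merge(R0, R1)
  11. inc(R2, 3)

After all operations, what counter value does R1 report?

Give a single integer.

Op 1: merge R0<->R2 -> R0=(0,0,0) R2=(0,0,0)
Op 2: inc R1 by 1 -> R1=(0,1,0) value=1
Op 3: inc R0 by 5 -> R0=(5,0,0) value=5
Op 4: inc R0 by 2 -> R0=(7,0,0) value=7
Op 5: merge R2<->R0 -> R2=(7,0,0) R0=(7,0,0)
Op 6: inc R2 by 1 -> R2=(7,0,1) value=8
Op 7: inc R0 by 2 -> R0=(9,0,0) value=9
Op 8: merge R2<->R0 -> R2=(9,0,1) R0=(9,0,1)
Op 9: inc R2 by 3 -> R2=(9,0,4) value=13
Op 10: merge R0<->R1 -> R0=(9,1,1) R1=(9,1,1)
Op 11: inc R2 by 3 -> R2=(9,0,7) value=16

Answer: 11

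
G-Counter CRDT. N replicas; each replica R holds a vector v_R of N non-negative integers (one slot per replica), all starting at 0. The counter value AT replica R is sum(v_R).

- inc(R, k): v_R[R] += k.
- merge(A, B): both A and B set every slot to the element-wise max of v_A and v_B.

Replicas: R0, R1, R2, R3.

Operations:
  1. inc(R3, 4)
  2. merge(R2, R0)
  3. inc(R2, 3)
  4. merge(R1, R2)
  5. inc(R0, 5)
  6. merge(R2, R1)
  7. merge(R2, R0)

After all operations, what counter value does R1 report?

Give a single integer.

Op 1: inc R3 by 4 -> R3=(0,0,0,4) value=4
Op 2: merge R2<->R0 -> R2=(0,0,0,0) R0=(0,0,0,0)
Op 3: inc R2 by 3 -> R2=(0,0,3,0) value=3
Op 4: merge R1<->R2 -> R1=(0,0,3,0) R2=(0,0,3,0)
Op 5: inc R0 by 5 -> R0=(5,0,0,0) value=5
Op 6: merge R2<->R1 -> R2=(0,0,3,0) R1=(0,0,3,0)
Op 7: merge R2<->R0 -> R2=(5,0,3,0) R0=(5,0,3,0)

Answer: 3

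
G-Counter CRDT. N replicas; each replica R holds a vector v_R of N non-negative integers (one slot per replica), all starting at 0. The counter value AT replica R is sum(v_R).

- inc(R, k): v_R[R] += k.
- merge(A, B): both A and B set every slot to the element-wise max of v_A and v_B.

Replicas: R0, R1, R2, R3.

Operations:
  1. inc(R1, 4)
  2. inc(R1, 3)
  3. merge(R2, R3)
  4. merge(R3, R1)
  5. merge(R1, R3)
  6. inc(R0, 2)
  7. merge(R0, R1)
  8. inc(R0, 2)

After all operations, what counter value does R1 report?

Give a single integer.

Answer: 9

Derivation:
Op 1: inc R1 by 4 -> R1=(0,4,0,0) value=4
Op 2: inc R1 by 3 -> R1=(0,7,0,0) value=7
Op 3: merge R2<->R3 -> R2=(0,0,0,0) R3=(0,0,0,0)
Op 4: merge R3<->R1 -> R3=(0,7,0,0) R1=(0,7,0,0)
Op 5: merge R1<->R3 -> R1=(0,7,0,0) R3=(0,7,0,0)
Op 6: inc R0 by 2 -> R0=(2,0,0,0) value=2
Op 7: merge R0<->R1 -> R0=(2,7,0,0) R1=(2,7,0,0)
Op 8: inc R0 by 2 -> R0=(4,7,0,0) value=11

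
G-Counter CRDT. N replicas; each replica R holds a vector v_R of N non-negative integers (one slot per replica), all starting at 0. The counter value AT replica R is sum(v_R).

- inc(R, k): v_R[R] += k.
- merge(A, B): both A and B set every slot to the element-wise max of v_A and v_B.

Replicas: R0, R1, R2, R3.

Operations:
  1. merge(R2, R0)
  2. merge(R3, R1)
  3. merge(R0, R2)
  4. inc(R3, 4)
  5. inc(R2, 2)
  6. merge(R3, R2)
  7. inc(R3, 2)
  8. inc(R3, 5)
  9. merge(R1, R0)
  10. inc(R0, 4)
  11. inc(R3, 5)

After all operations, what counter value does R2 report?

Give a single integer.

Op 1: merge R2<->R0 -> R2=(0,0,0,0) R0=(0,0,0,0)
Op 2: merge R3<->R1 -> R3=(0,0,0,0) R1=(0,0,0,0)
Op 3: merge R0<->R2 -> R0=(0,0,0,0) R2=(0,0,0,0)
Op 4: inc R3 by 4 -> R3=(0,0,0,4) value=4
Op 5: inc R2 by 2 -> R2=(0,0,2,0) value=2
Op 6: merge R3<->R2 -> R3=(0,0,2,4) R2=(0,0,2,4)
Op 7: inc R3 by 2 -> R3=(0,0,2,6) value=8
Op 8: inc R3 by 5 -> R3=(0,0,2,11) value=13
Op 9: merge R1<->R0 -> R1=(0,0,0,0) R0=(0,0,0,0)
Op 10: inc R0 by 4 -> R0=(4,0,0,0) value=4
Op 11: inc R3 by 5 -> R3=(0,0,2,16) value=18

Answer: 6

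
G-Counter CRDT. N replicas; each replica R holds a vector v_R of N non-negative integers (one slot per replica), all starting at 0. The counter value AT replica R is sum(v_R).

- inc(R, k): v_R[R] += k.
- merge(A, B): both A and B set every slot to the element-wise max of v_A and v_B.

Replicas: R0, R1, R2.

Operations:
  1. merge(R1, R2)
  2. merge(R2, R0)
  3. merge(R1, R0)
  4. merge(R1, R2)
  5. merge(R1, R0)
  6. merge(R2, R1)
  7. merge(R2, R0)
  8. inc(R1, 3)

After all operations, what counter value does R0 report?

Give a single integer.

Op 1: merge R1<->R2 -> R1=(0,0,0) R2=(0,0,0)
Op 2: merge R2<->R0 -> R2=(0,0,0) R0=(0,0,0)
Op 3: merge R1<->R0 -> R1=(0,0,0) R0=(0,0,0)
Op 4: merge R1<->R2 -> R1=(0,0,0) R2=(0,0,0)
Op 5: merge R1<->R0 -> R1=(0,0,0) R0=(0,0,0)
Op 6: merge R2<->R1 -> R2=(0,0,0) R1=(0,0,0)
Op 7: merge R2<->R0 -> R2=(0,0,0) R0=(0,0,0)
Op 8: inc R1 by 3 -> R1=(0,3,0) value=3

Answer: 0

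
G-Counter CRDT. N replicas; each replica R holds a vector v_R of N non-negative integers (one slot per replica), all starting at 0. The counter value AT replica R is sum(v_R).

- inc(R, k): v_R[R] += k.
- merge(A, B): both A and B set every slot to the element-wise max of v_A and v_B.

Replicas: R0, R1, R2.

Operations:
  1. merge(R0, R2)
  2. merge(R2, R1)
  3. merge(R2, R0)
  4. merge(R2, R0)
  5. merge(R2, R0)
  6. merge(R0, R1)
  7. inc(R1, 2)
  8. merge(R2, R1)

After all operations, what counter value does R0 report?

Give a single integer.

Answer: 0

Derivation:
Op 1: merge R0<->R2 -> R0=(0,0,0) R2=(0,0,0)
Op 2: merge R2<->R1 -> R2=(0,0,0) R1=(0,0,0)
Op 3: merge R2<->R0 -> R2=(0,0,0) R0=(0,0,0)
Op 4: merge R2<->R0 -> R2=(0,0,0) R0=(0,0,0)
Op 5: merge R2<->R0 -> R2=(0,0,0) R0=(0,0,0)
Op 6: merge R0<->R1 -> R0=(0,0,0) R1=(0,0,0)
Op 7: inc R1 by 2 -> R1=(0,2,0) value=2
Op 8: merge R2<->R1 -> R2=(0,2,0) R1=(0,2,0)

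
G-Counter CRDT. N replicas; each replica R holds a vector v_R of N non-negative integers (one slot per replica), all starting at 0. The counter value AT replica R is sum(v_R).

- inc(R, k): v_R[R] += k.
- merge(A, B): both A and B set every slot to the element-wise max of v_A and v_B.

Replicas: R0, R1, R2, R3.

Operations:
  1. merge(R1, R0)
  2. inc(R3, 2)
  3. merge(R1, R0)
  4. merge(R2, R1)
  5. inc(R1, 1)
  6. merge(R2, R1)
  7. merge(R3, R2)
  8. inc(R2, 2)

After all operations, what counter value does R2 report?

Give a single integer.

Answer: 5

Derivation:
Op 1: merge R1<->R0 -> R1=(0,0,0,0) R0=(0,0,0,0)
Op 2: inc R3 by 2 -> R3=(0,0,0,2) value=2
Op 3: merge R1<->R0 -> R1=(0,0,0,0) R0=(0,0,0,0)
Op 4: merge R2<->R1 -> R2=(0,0,0,0) R1=(0,0,0,0)
Op 5: inc R1 by 1 -> R1=(0,1,0,0) value=1
Op 6: merge R2<->R1 -> R2=(0,1,0,0) R1=(0,1,0,0)
Op 7: merge R3<->R2 -> R3=(0,1,0,2) R2=(0,1,0,2)
Op 8: inc R2 by 2 -> R2=(0,1,2,2) value=5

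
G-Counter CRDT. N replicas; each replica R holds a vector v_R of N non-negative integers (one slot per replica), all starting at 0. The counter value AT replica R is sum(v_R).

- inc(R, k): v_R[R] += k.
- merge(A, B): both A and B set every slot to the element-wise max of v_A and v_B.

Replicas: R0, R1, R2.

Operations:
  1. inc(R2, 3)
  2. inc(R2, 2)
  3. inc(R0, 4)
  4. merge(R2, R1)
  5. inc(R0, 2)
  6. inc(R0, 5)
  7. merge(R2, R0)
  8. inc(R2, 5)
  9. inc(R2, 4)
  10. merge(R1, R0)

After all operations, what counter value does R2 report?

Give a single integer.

Op 1: inc R2 by 3 -> R2=(0,0,3) value=3
Op 2: inc R2 by 2 -> R2=(0,0,5) value=5
Op 3: inc R0 by 4 -> R0=(4,0,0) value=4
Op 4: merge R2<->R1 -> R2=(0,0,5) R1=(0,0,5)
Op 5: inc R0 by 2 -> R0=(6,0,0) value=6
Op 6: inc R0 by 5 -> R0=(11,0,0) value=11
Op 7: merge R2<->R0 -> R2=(11,0,5) R0=(11,0,5)
Op 8: inc R2 by 5 -> R2=(11,0,10) value=21
Op 9: inc R2 by 4 -> R2=(11,0,14) value=25
Op 10: merge R1<->R0 -> R1=(11,0,5) R0=(11,0,5)

Answer: 25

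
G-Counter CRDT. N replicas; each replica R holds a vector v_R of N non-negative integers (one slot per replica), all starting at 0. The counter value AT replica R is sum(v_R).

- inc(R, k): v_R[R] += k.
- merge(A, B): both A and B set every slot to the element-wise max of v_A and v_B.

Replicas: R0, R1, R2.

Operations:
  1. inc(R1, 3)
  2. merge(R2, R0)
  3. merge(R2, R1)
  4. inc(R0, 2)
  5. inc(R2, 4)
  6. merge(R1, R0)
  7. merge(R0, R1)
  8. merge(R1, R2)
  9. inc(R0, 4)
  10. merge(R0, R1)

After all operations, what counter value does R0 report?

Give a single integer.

Answer: 13

Derivation:
Op 1: inc R1 by 3 -> R1=(0,3,0) value=3
Op 2: merge R2<->R0 -> R2=(0,0,0) R0=(0,0,0)
Op 3: merge R2<->R1 -> R2=(0,3,0) R1=(0,3,0)
Op 4: inc R0 by 2 -> R0=(2,0,0) value=2
Op 5: inc R2 by 4 -> R2=(0,3,4) value=7
Op 6: merge R1<->R0 -> R1=(2,3,0) R0=(2,3,0)
Op 7: merge R0<->R1 -> R0=(2,3,0) R1=(2,3,0)
Op 8: merge R1<->R2 -> R1=(2,3,4) R2=(2,3,4)
Op 9: inc R0 by 4 -> R0=(6,3,0) value=9
Op 10: merge R0<->R1 -> R0=(6,3,4) R1=(6,3,4)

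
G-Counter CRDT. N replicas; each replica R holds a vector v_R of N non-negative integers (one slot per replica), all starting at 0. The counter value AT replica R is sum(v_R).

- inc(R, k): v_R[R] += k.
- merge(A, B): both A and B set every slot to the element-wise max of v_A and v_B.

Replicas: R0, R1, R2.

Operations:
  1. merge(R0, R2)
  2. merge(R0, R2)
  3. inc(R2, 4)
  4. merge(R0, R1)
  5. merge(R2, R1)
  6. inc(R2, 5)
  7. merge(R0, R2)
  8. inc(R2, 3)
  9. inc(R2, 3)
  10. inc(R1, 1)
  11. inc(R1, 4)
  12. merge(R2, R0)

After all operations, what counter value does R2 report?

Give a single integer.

Op 1: merge R0<->R2 -> R0=(0,0,0) R2=(0,0,0)
Op 2: merge R0<->R2 -> R0=(0,0,0) R2=(0,0,0)
Op 3: inc R2 by 4 -> R2=(0,0,4) value=4
Op 4: merge R0<->R1 -> R0=(0,0,0) R1=(0,0,0)
Op 5: merge R2<->R1 -> R2=(0,0,4) R1=(0,0,4)
Op 6: inc R2 by 5 -> R2=(0,0,9) value=9
Op 7: merge R0<->R2 -> R0=(0,0,9) R2=(0,0,9)
Op 8: inc R2 by 3 -> R2=(0,0,12) value=12
Op 9: inc R2 by 3 -> R2=(0,0,15) value=15
Op 10: inc R1 by 1 -> R1=(0,1,4) value=5
Op 11: inc R1 by 4 -> R1=(0,5,4) value=9
Op 12: merge R2<->R0 -> R2=(0,0,15) R0=(0,0,15)

Answer: 15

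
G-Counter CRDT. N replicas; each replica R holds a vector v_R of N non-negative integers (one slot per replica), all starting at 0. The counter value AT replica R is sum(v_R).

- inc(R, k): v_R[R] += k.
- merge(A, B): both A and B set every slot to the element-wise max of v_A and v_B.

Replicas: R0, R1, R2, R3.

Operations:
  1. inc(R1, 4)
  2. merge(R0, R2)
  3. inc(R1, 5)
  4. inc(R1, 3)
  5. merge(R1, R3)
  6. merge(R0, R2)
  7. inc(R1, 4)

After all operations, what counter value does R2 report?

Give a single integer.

Op 1: inc R1 by 4 -> R1=(0,4,0,0) value=4
Op 2: merge R0<->R2 -> R0=(0,0,0,0) R2=(0,0,0,0)
Op 3: inc R1 by 5 -> R1=(0,9,0,0) value=9
Op 4: inc R1 by 3 -> R1=(0,12,0,0) value=12
Op 5: merge R1<->R3 -> R1=(0,12,0,0) R3=(0,12,0,0)
Op 6: merge R0<->R2 -> R0=(0,0,0,0) R2=(0,0,0,0)
Op 7: inc R1 by 4 -> R1=(0,16,0,0) value=16

Answer: 0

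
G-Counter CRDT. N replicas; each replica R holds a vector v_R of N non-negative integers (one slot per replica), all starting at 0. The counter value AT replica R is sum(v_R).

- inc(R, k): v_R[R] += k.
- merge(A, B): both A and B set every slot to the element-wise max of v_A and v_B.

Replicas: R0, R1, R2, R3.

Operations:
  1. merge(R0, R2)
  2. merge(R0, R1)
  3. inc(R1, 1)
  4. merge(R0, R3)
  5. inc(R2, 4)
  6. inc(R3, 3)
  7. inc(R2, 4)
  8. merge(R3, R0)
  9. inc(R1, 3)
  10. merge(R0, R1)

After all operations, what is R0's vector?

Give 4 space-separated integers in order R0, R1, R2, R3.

Answer: 0 4 0 3

Derivation:
Op 1: merge R0<->R2 -> R0=(0,0,0,0) R2=(0,0,0,0)
Op 2: merge R0<->R1 -> R0=(0,0,0,0) R1=(0,0,0,0)
Op 3: inc R1 by 1 -> R1=(0,1,0,0) value=1
Op 4: merge R0<->R3 -> R0=(0,0,0,0) R3=(0,0,0,0)
Op 5: inc R2 by 4 -> R2=(0,0,4,0) value=4
Op 6: inc R3 by 3 -> R3=(0,0,0,3) value=3
Op 7: inc R2 by 4 -> R2=(0,0,8,0) value=8
Op 8: merge R3<->R0 -> R3=(0,0,0,3) R0=(0,0,0,3)
Op 9: inc R1 by 3 -> R1=(0,4,0,0) value=4
Op 10: merge R0<->R1 -> R0=(0,4,0,3) R1=(0,4,0,3)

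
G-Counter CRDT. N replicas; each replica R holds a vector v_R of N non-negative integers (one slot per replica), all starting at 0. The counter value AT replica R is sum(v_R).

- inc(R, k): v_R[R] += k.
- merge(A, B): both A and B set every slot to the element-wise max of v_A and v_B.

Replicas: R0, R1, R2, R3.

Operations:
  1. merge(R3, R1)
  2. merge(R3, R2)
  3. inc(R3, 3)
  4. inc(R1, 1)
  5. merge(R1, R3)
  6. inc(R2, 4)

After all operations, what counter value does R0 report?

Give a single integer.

Answer: 0

Derivation:
Op 1: merge R3<->R1 -> R3=(0,0,0,0) R1=(0,0,0,0)
Op 2: merge R3<->R2 -> R3=(0,0,0,0) R2=(0,0,0,0)
Op 3: inc R3 by 3 -> R3=(0,0,0,3) value=3
Op 4: inc R1 by 1 -> R1=(0,1,0,0) value=1
Op 5: merge R1<->R3 -> R1=(0,1,0,3) R3=(0,1,0,3)
Op 6: inc R2 by 4 -> R2=(0,0,4,0) value=4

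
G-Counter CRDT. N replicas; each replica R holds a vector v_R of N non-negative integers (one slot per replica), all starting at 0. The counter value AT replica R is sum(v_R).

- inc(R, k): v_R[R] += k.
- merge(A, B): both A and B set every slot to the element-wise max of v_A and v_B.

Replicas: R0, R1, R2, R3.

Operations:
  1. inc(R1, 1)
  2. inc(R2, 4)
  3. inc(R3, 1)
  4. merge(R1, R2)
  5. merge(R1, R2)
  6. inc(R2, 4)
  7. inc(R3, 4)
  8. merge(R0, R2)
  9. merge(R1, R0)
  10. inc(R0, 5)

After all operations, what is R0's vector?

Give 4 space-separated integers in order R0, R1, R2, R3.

Answer: 5 1 8 0

Derivation:
Op 1: inc R1 by 1 -> R1=(0,1,0,0) value=1
Op 2: inc R2 by 4 -> R2=(0,0,4,0) value=4
Op 3: inc R3 by 1 -> R3=(0,0,0,1) value=1
Op 4: merge R1<->R2 -> R1=(0,1,4,0) R2=(0,1,4,0)
Op 5: merge R1<->R2 -> R1=(0,1,4,0) R2=(0,1,4,0)
Op 6: inc R2 by 4 -> R2=(0,1,8,0) value=9
Op 7: inc R3 by 4 -> R3=(0,0,0,5) value=5
Op 8: merge R0<->R2 -> R0=(0,1,8,0) R2=(0,1,8,0)
Op 9: merge R1<->R0 -> R1=(0,1,8,0) R0=(0,1,8,0)
Op 10: inc R0 by 5 -> R0=(5,1,8,0) value=14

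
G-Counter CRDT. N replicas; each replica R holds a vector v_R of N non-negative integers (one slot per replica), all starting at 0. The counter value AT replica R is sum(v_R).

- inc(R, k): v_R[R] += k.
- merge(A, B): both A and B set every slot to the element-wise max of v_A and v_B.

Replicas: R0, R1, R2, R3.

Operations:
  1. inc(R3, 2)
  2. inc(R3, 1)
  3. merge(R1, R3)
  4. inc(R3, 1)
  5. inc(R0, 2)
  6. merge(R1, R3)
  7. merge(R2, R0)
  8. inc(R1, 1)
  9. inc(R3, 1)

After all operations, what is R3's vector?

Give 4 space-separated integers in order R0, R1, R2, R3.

Answer: 0 0 0 5

Derivation:
Op 1: inc R3 by 2 -> R3=(0,0,0,2) value=2
Op 2: inc R3 by 1 -> R3=(0,0,0,3) value=3
Op 3: merge R1<->R3 -> R1=(0,0,0,3) R3=(0,0,0,3)
Op 4: inc R3 by 1 -> R3=(0,0,0,4) value=4
Op 5: inc R0 by 2 -> R0=(2,0,0,0) value=2
Op 6: merge R1<->R3 -> R1=(0,0,0,4) R3=(0,0,0,4)
Op 7: merge R2<->R0 -> R2=(2,0,0,0) R0=(2,0,0,0)
Op 8: inc R1 by 1 -> R1=(0,1,0,4) value=5
Op 9: inc R3 by 1 -> R3=(0,0,0,5) value=5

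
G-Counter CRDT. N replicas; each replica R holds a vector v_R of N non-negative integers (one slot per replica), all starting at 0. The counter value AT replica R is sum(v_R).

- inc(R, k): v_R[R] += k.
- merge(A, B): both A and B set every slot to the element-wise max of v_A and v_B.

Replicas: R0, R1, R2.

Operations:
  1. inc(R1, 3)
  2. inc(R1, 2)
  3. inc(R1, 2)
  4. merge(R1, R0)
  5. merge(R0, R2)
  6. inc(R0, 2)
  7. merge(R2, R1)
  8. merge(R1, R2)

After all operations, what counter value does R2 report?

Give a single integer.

Answer: 7

Derivation:
Op 1: inc R1 by 3 -> R1=(0,3,0) value=3
Op 2: inc R1 by 2 -> R1=(0,5,0) value=5
Op 3: inc R1 by 2 -> R1=(0,7,0) value=7
Op 4: merge R1<->R0 -> R1=(0,7,0) R0=(0,7,0)
Op 5: merge R0<->R2 -> R0=(0,7,0) R2=(0,7,0)
Op 6: inc R0 by 2 -> R0=(2,7,0) value=9
Op 7: merge R2<->R1 -> R2=(0,7,0) R1=(0,7,0)
Op 8: merge R1<->R2 -> R1=(0,7,0) R2=(0,7,0)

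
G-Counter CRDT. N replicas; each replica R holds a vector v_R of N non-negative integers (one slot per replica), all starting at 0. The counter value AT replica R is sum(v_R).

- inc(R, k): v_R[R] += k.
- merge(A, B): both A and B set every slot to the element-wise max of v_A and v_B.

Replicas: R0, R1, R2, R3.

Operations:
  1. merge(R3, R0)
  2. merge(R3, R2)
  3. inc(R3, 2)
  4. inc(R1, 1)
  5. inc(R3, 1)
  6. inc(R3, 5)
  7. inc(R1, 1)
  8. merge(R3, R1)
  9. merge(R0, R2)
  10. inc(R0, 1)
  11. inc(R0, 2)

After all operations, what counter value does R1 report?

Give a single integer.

Op 1: merge R3<->R0 -> R3=(0,0,0,0) R0=(0,0,0,0)
Op 2: merge R3<->R2 -> R3=(0,0,0,0) R2=(0,0,0,0)
Op 3: inc R3 by 2 -> R3=(0,0,0,2) value=2
Op 4: inc R1 by 1 -> R1=(0,1,0,0) value=1
Op 5: inc R3 by 1 -> R3=(0,0,0,3) value=3
Op 6: inc R3 by 5 -> R3=(0,0,0,8) value=8
Op 7: inc R1 by 1 -> R1=(0,2,0,0) value=2
Op 8: merge R3<->R1 -> R3=(0,2,0,8) R1=(0,2,0,8)
Op 9: merge R0<->R2 -> R0=(0,0,0,0) R2=(0,0,0,0)
Op 10: inc R0 by 1 -> R0=(1,0,0,0) value=1
Op 11: inc R0 by 2 -> R0=(3,0,0,0) value=3

Answer: 10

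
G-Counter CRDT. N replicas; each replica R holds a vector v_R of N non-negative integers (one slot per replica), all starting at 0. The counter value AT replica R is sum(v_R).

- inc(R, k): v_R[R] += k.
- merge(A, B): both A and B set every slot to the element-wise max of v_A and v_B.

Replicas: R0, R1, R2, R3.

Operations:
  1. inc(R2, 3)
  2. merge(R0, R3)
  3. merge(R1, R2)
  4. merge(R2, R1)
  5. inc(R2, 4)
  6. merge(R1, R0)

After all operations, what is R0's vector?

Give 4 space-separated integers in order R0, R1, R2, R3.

Answer: 0 0 3 0

Derivation:
Op 1: inc R2 by 3 -> R2=(0,0,3,0) value=3
Op 2: merge R0<->R3 -> R0=(0,0,0,0) R3=(0,0,0,0)
Op 3: merge R1<->R2 -> R1=(0,0,3,0) R2=(0,0,3,0)
Op 4: merge R2<->R1 -> R2=(0,0,3,0) R1=(0,0,3,0)
Op 5: inc R2 by 4 -> R2=(0,0,7,0) value=7
Op 6: merge R1<->R0 -> R1=(0,0,3,0) R0=(0,0,3,0)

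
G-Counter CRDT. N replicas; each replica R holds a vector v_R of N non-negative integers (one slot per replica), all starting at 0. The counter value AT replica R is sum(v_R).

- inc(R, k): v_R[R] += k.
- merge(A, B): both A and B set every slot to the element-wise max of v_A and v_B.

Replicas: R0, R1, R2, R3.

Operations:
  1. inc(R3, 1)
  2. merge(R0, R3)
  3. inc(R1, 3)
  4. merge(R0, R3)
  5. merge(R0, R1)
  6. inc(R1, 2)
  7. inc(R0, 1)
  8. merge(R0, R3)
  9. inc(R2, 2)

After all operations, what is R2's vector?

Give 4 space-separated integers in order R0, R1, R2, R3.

Op 1: inc R3 by 1 -> R3=(0,0,0,1) value=1
Op 2: merge R0<->R3 -> R0=(0,0,0,1) R3=(0,0,0,1)
Op 3: inc R1 by 3 -> R1=(0,3,0,0) value=3
Op 4: merge R0<->R3 -> R0=(0,0,0,1) R3=(0,0,0,1)
Op 5: merge R0<->R1 -> R0=(0,3,0,1) R1=(0,3,0,1)
Op 6: inc R1 by 2 -> R1=(0,5,0,1) value=6
Op 7: inc R0 by 1 -> R0=(1,3,0,1) value=5
Op 8: merge R0<->R3 -> R0=(1,3,0,1) R3=(1,3,0,1)
Op 9: inc R2 by 2 -> R2=(0,0,2,0) value=2

Answer: 0 0 2 0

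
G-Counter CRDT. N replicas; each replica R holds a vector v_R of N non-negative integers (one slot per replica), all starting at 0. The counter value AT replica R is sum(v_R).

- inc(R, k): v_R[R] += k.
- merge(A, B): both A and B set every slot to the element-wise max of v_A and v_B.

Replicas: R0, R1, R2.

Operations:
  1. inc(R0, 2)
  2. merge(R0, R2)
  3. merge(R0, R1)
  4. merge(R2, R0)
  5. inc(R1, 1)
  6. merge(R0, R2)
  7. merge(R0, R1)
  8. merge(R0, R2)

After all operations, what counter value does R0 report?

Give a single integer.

Op 1: inc R0 by 2 -> R0=(2,0,0) value=2
Op 2: merge R0<->R2 -> R0=(2,0,0) R2=(2,0,0)
Op 3: merge R0<->R1 -> R0=(2,0,0) R1=(2,0,0)
Op 4: merge R2<->R0 -> R2=(2,0,0) R0=(2,0,0)
Op 5: inc R1 by 1 -> R1=(2,1,0) value=3
Op 6: merge R0<->R2 -> R0=(2,0,0) R2=(2,0,0)
Op 7: merge R0<->R1 -> R0=(2,1,0) R1=(2,1,0)
Op 8: merge R0<->R2 -> R0=(2,1,0) R2=(2,1,0)

Answer: 3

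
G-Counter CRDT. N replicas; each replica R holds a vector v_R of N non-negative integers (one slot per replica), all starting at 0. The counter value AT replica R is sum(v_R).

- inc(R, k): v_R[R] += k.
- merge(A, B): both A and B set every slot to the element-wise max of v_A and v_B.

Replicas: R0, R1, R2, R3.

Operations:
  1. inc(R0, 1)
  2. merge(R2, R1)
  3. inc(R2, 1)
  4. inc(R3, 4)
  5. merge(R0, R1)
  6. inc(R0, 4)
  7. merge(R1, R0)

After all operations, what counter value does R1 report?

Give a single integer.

Answer: 5

Derivation:
Op 1: inc R0 by 1 -> R0=(1,0,0,0) value=1
Op 2: merge R2<->R1 -> R2=(0,0,0,0) R1=(0,0,0,0)
Op 3: inc R2 by 1 -> R2=(0,0,1,0) value=1
Op 4: inc R3 by 4 -> R3=(0,0,0,4) value=4
Op 5: merge R0<->R1 -> R0=(1,0,0,0) R1=(1,0,0,0)
Op 6: inc R0 by 4 -> R0=(5,0,0,0) value=5
Op 7: merge R1<->R0 -> R1=(5,0,0,0) R0=(5,0,0,0)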